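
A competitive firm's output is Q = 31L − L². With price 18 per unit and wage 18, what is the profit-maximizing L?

The marginal product of L is MP_L = 31 − 2L.
A price-taking firm hires until the value of the marginal product equals the wage: P·MP_L = w, so 18·(31 − 2L) = 18.
Then 31 − 2L = 1, giving L = 15.

L* = 15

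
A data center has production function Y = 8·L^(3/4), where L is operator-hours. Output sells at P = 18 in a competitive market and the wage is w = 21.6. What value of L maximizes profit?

MP_L = (3/4)·8·L^(-1/4) = 6·L^(-1/4).
Profit maximization for a price taker requires P·MP_L = w: 18·6·L^(-1/4) = 21.6.
So L^(-1/4) = 0.2, which gives L = 625.

L* = 625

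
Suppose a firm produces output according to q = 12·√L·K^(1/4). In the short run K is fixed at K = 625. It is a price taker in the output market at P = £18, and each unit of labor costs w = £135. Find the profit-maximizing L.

With K = 625, MP_L = (1/2)·12·L^(-1/2)·625^(1/4) = 30·L^(-1/2).
Profit maximization for a price taker requires P·MP_L = w: 18·30·L^(-1/2) = 135.
So L^(-1/2) = 0.25, which gives L = 16.

L* = 16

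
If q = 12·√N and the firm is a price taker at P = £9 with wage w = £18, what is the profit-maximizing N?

N* = 9

MP_N = (1/2)·12·N^(-1/2) = 6·N^(-1/2).
Profit maximization for a price taker requires P·MP_N = w: 9·6·N^(-1/2) = 18.
So N^(-1/2) = 1/3, which gives N = 9.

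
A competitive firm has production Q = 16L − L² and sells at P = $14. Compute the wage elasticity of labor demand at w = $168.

ε = -3

From P·MP_L = w with MP_L = 16 − 2L, labor demand is L(w) = (16 − w/14)/2.
dL/dw = −1/(28) = -1/28.
At w = 168, L = 2, so ε = (dL/dw)·(w/L) = (-1/28)·(168/2) = -3.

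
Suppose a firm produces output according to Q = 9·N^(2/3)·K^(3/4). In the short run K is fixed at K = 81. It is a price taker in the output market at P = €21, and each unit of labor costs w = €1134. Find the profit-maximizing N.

With K = 81, MP_N = (2/3)·9·N^(-1/3)·81^(3/4) = 162·N^(-1/3).
Profit maximization for a price taker requires P·MP_N = w: 21·162·N^(-1/3) = 1134.
So N^(-1/3) = 1/3, which gives N = 27.

N* = 27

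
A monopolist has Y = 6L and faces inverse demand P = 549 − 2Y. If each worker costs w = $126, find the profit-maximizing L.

L* = 22

Marginal revenue from the inverse demand is MR = 549 − 4Y.
The marginal product is MP_L = 6.
A monopolist hires until marginal revenue product equals the wage: MR·MP_L = w.
(549 − 24L)·6 = 126, so L = 22.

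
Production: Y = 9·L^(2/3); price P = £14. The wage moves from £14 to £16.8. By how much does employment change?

ΔL = -91

From P·MP_L = w with MP_L = 6·L^(-1/3), the labor demand is L(w) = (84/w)^(3).
At w = 14: L = 216. At w = 16.8: L = 125.
ΔL = 125 − 216 = -91.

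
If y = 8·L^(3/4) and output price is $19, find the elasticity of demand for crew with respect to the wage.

ε = -4

MP_L = (3/4)·8·L^(-1/4), so P·MP_L = w gives 114·L^(-1/4) = w.
Solving, L(w) = (114/w)^(4). This is a constant-elasticity form: L ∝ w^(−4), so ε = −4.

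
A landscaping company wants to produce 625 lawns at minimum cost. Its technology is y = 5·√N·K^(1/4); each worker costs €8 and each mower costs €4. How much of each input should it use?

N* = 625, K* = 625

Cost minimization requires the marginal rate of technical substitution to equal the input-price ratio: MP_N/MP_K = w/r.
Here MP_N/MP_K = (1/2)·(K/N)/(1/4) = 2·(K/N). Setting this equal to 8/4 = 2 gives K = N.
Substituting into y = 625: 5·N^(1/2)·(N)^(1/4) = 625.
Solving, N = 625 and K = 625.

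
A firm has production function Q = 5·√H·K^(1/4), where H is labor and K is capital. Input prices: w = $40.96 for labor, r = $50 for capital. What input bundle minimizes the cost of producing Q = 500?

Cost minimization requires the marginal rate of technical substitution to equal the input-price ratio: MP_H/MP_K = w/r.
Here MP_H/MP_K = (1/2)·(K/H)/(1/4) = 2·(K/H). Setting this equal to 40.96/50 = 0.8192 gives K = 0.4096H.
Substituting into Q = 500: 5·H^(1/2)·(0.4096H)^(1/4) = 500.
Solving, H = 625 and K = 256.

H* = 625, K* = 256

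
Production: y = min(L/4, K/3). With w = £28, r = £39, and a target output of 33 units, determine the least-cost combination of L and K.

L* = 132, K* = 99

With a fixed-proportions technology, the cost-minimizing bundle uses no slack in either input: L/4 = K/3 = y.
So L = 4·33 = 132 and K = 3·33 = 99.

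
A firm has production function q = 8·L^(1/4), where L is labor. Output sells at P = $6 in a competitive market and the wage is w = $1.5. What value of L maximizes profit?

MP_L = (1/4)·8·L^(-3/4) = 2·L^(-3/4).
Profit maximization for a price taker requires P·MP_L = w: 6·2·L^(-3/4) = 1.5.
So L^(-3/4) = 0.125, which gives L = 16.

L* = 16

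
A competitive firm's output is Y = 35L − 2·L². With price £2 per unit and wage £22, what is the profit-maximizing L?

L* = 6

The marginal product of L is MP_L = 35 − 4L.
A price-taking firm hires until the value of the marginal product equals the wage: P·MP_L = w, so 2·(35 − 4L) = 22.
Then 35 − 4L = 11, giving L = 6.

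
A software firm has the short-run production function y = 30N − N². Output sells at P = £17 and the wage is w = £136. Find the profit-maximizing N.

The marginal product of N is MP_N = 30 − 2N.
A price-taking firm hires until the value of the marginal product equals the wage: P·MP_N = w, so 17·(30 − 2N) = 136.
Then 30 − 2N = 8, giving N = 11.

N* = 11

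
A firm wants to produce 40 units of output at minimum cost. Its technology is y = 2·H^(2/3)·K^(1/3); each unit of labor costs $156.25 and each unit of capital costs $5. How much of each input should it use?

Cost minimization requires the marginal rate of technical substitution to equal the input-price ratio: MP_H/MP_K = w/r.
Here MP_H/MP_K = (2/3)·(K/H)/(1/3) = 2·(K/H). Setting this equal to 156.25/5 = 31.25 gives K = 15.625H.
Substituting into y = 40: 2·H^(2/3)·(15.625H)^(1/3) = 40.
Solving, H = 8 and K = 125.

H* = 8, K* = 125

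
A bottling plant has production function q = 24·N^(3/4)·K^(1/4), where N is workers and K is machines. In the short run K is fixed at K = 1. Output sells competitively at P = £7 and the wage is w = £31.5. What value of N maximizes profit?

With K = 1, MP_N = (3/4)·24·N^(-1/4)·1^(1/4) = 18·N^(-1/4).
Profit maximization for a price taker requires P·MP_N = w: 7·18·N^(-1/4) = 31.5.
So N^(-1/4) = 0.25, which gives N = 256.

N* = 256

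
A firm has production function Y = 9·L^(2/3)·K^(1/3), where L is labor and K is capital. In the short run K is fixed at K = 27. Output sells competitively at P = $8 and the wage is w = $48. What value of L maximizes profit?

L* = 27

With K = 27, MP_L = (2/3)·9·L^(-1/3)·27^(1/3) = 18·L^(-1/3).
Profit maximization for a price taker requires P·MP_L = w: 8·18·L^(-1/3) = 48.
So L^(-1/3) = 1/3, which gives L = 27.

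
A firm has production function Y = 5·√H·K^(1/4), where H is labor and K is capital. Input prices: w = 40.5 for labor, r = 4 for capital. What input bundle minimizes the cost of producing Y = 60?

Cost minimization requires the marginal rate of technical substitution to equal the input-price ratio: MP_H/MP_K = w/r.
Here MP_H/MP_K = (1/2)·(K/H)/(1/4) = 2·(K/H). Setting this equal to 40.5/4 = 10.125 gives K = 5.0625H.
Substituting into Y = 60: 5·H^(1/2)·(5.0625H)^(1/4) = 60.
Solving, H = 16 and K = 81.

H* = 16, K* = 81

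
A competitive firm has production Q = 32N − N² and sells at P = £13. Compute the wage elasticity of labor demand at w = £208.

From P·MP_N = w with MP_N = 32 − 2N, labor demand is N(w) = (32 − w/13)/2.
dN/dw = −1/(26) = -1/26.
At w = 208, N = 8, so ε = (dN/dw)·(w/N) = (-1/26)·(208/8) = -1.

ε = -1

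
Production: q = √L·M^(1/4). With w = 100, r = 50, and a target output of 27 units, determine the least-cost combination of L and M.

L* = 81, M* = 81

Cost minimization requires the marginal rate of technical substitution to equal the input-price ratio: MP_L/MP_M = w/r.
Here MP_L/MP_M = (1/2)·(M/L)/(1/4) = 2·(M/L). Setting this equal to 100/50 = 2 gives M = L.
Substituting into q = 27: L^(1/2)·(L)^(1/4) = 27.
Solving, L = 81 and M = 81.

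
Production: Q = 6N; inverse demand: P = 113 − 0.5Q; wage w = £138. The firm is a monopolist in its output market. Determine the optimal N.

N* = 15

Marginal revenue from the inverse demand is MR = 113 − Q.
The marginal product is MP_N = 6.
A monopolist hires until marginal revenue product equals the wage: MR·MP_N = w.
(113 − 6N)·6 = 138, so N = 15.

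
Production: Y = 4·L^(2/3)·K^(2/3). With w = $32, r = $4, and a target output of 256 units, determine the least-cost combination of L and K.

L* = 8, K* = 64

Cost minimization requires the marginal rate of technical substitution to equal the input-price ratio: MP_L/MP_K = w/r.
Here MP_L/MP_K = (2/3)·(K/L)/(2/3) = (K/L). Setting this equal to 32/4 = 8 gives K = 8L.
Substituting into Y = 256: 4·L^(2/3)·(8L)^(2/3) = 256.
Solving, L = 8 and K = 64.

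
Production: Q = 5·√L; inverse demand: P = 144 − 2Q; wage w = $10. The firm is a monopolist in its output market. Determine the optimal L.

Marginal revenue from the inverse demand is MR = 144 − 4Q.
The marginal product is MP_L = 2.5·L^(-1/2).
A monopolist hires until marginal revenue product equals the wage: MR·MP_L = w.
At L, Q = 5·√L. Substituting and solving: (144 − 20·√L)·2.5·L^(-1/2) = 10 gives L = 36.

L* = 36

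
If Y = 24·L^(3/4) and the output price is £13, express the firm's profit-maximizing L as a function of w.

L(w) = (234/w)^(4)

MP_L = (3/4)·24·L^(-1/4) = 18·L^(-1/4).
Setting P·MP_L = w: 234·L^(-1/4) = w.
Solving for L: L^(-1/4) = w/234, so L = (234/w)^(4).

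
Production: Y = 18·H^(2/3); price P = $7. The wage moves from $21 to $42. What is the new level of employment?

From P·MP_H = w with MP_H = 12·H^(-1/3), the labor demand is H(w) = (84/w)^(3).
At w = 21: H = 64. At w = 42: H = 8.

H* = 8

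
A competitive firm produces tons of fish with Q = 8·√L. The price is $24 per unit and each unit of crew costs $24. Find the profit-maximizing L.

L* = 16

MP_L = (1/2)·8·L^(-1/2) = 4·L^(-1/2).
Profit maximization for a price taker requires P·MP_L = w: 24·4·L^(-1/2) = 24.
So L^(-1/2) = 0.25, which gives L = 16.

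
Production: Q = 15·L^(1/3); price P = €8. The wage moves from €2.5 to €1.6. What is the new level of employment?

L* = 125

From P·MP_L = w with MP_L = 5·L^(-2/3), the labor demand is L(w) = (40/w)^(3/2).
At w = 2.5: L = 64. At w = 1.6: L = 125.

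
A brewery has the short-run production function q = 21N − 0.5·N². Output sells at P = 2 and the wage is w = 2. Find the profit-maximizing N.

The marginal product of N is MP_N = 21 − N.
A price-taking firm hires until the value of the marginal product equals the wage: P·MP_N = w, so 2·(21 − N) = 2.
Then 21 − N = 1, giving N = 20.

N* = 20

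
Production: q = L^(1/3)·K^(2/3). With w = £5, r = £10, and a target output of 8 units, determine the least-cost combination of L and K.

Cost minimization requires the marginal rate of technical substitution to equal the input-price ratio: MP_L/MP_K = w/r.
Here MP_L/MP_K = (1/3)·(K/L)/(2/3) = 0.5·(K/L). Setting this equal to 5/10 = 0.5 gives K = L.
Substituting into q = 8: L^(1/3)·(L)^(2/3) = 8.
Solving, L = 8 and K = 8.

L* = 8, K* = 8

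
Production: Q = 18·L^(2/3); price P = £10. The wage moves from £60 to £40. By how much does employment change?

From P·MP_L = w with MP_L = 12·L^(-1/3), the labor demand is L(w) = (120/w)^(3).
At w = 60: L = 8. At w = 40: L = 27.
ΔL = 27 − 8 = 19.

ΔL = 19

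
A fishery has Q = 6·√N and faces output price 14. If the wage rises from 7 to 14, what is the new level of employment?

From P·MP_N = w with MP_N = 3·N^(-1/2), the labor demand is N(w) = (42/w)^(2).
At w = 7: N = 36. At w = 14: N = 9.

N* = 9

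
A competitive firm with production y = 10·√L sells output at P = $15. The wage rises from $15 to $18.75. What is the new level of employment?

L* = 16

From P·MP_L = w with MP_L = 5·L^(-1/2), the labor demand is L(w) = (75/w)^(2).
At w = 15: L = 25. At w = 18.75: L = 16.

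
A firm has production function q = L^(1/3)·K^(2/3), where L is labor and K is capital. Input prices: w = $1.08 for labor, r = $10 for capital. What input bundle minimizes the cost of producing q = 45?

Cost minimization requires the marginal rate of technical substitution to equal the input-price ratio: MP_L/MP_K = w/r.
Here MP_L/MP_K = (1/3)·(K/L)/(2/3) = 0.5·(K/L). Setting this equal to 1.08/10 = 0.108 gives K = 0.216L.
Substituting into q = 45: L^(1/3)·(0.216L)^(2/3) = 45.
Solving, L = 125 and K = 27.

L* = 125, K* = 27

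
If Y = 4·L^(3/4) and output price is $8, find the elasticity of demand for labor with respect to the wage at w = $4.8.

MP_L = (3/4)·4·L^(-1/4), so P·MP_L = w gives 24·L^(-1/4) = w.
Solving, L(w) = (24/w)^(4). This is a constant-elasticity form: L ∝ w^(−4), so ε = −4.

ε = -4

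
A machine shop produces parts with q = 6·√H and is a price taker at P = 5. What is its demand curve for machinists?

H(w) = 225/w²

MP_H = (1/2)·6·H^(-1/2) = 3·H^(-1/2).
Setting P·MP_H = w: 15·H^(-1/2) = w.
Solving for H: H^(-1/2) = w/15, so H = (15/w)^(2).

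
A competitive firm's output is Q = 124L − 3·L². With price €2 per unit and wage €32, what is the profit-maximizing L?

The marginal product of L is MP_L = 124 − 6L.
A price-taking firm hires until the value of the marginal product equals the wage: P·MP_L = w, so 2·(124 − 6L) = 32.
Then 124 − 6L = 16, giving L = 18.

L* = 18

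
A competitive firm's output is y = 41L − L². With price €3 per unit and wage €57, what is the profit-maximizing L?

The marginal product of L is MP_L = 41 − 2L.
A price-taking firm hires until the value of the marginal product equals the wage: P·MP_L = w, so 3·(41 − 2L) = 57.
Then 41 − 2L = 19, giving L = 11.

L* = 11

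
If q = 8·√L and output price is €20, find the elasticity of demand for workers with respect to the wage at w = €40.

ε = -2

MP_L = (1/2)·8·L^(-1/2), so P·MP_L = w gives 80·L^(-1/2) = w.
Solving, L(w) = (80/w)^(2). This is a constant-elasticity form: L ∝ w^(−2), so ε = −2.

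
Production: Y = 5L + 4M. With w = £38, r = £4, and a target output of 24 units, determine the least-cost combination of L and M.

L* = 0, M* = 6

The inputs are perfect substitutes, so the firm uses whichever has the lower cost per unit of output.
Cost per unit of output via L is w/5 = 7.6; via M it is r/4 = 1. M is cheaper.
Producing Y = 24 with M alone: L = 0, M = 6.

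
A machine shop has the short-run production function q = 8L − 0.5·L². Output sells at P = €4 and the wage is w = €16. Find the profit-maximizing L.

The marginal product of L is MP_L = 8 − L.
A price-taking firm hires until the value of the marginal product equals the wage: P·MP_L = w, so 4·(8 − L) = 16.
Then 8 − L = 4, giving L = 4.

L* = 4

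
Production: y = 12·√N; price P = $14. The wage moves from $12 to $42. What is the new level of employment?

N* = 4

From P·MP_N = w with MP_N = 6·N^(-1/2), the labor demand is N(w) = (84/w)^(2).
At w = 12: N = 49. At w = 42: N = 4.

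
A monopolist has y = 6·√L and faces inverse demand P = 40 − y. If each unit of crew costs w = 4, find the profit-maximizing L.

L* = 9

Marginal revenue from the inverse demand is MR = 40 − 2y.
The marginal product is MP_L = 3·L^(-1/2).
A monopolist hires until marginal revenue product equals the wage: MR·MP_L = w.
At L, y = 6·√L. Substituting and solving: (40 − 12·√L)·3·L^(-1/2) = 4 gives L = 9.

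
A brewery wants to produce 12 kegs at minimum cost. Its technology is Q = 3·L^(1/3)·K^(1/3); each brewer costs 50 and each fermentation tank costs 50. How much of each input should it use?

Cost minimization requires the marginal rate of technical substitution to equal the input-price ratio: MP_L/MP_K = w/r.
Here MP_L/MP_K = (1/3)·(K/L)/(1/3) = (K/L). Setting this equal to 50/50 = 1 gives K = L.
Substituting into Q = 12: 3·L^(1/3)·(L)^(1/3) = 12.
Solving, L = 8 and K = 8.

L* = 8, K* = 8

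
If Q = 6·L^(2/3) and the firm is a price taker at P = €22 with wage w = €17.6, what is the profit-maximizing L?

MP_L = (2/3)·6·L^(-1/3) = 4·L^(-1/3).
Profit maximization for a price taker requires P·MP_L = w: 22·4·L^(-1/3) = 17.6.
So L^(-1/3) = 0.2, which gives L = 125.

L* = 125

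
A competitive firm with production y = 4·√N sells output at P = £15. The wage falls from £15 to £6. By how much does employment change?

From P·MP_N = w with MP_N = 2·N^(-1/2), the labor demand is N(w) = (30/w)^(2).
At w = 15: N = 4. At w = 6: N = 25.
ΔN = 25 − 4 = 21.

ΔN = 21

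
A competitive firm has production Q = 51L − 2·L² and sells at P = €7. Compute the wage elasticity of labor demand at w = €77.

From P·MP_L = w with MP_L = 51 − 4L, labor demand is L(w) = (51 − w/7)/4.
dL/dw = −1/(28) = -1/28.
At w = 77, L = 10, so ε = (dL/dw)·(w/L) = (-1/28)·(77/10) = -0.275.

ε = -0.275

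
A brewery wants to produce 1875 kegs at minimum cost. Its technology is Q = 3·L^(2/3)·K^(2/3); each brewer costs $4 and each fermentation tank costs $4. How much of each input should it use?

L* = 125, K* = 125

Cost minimization requires the marginal rate of technical substitution to equal the input-price ratio: MP_L/MP_K = w/r.
Here MP_L/MP_K = (2/3)·(K/L)/(2/3) = (K/L). Setting this equal to 4/4 = 1 gives K = L.
Substituting into Q = 1875: 3·L^(2/3)·(L)^(2/3) = 1875.
Solving, L = 125 and K = 125.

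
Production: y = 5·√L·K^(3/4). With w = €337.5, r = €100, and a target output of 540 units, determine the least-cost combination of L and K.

Cost minimization requires the marginal rate of technical substitution to equal the input-price ratio: MP_L/MP_K = w/r.
Here MP_L/MP_K = (1/2)·(K/L)/(3/4) = (2/3)·(K/L). Setting this equal to 337.5/100 = 3.375 gives K = 5.0625L.
Substituting into y = 540: 5·L^(1/2)·(5.0625L)^(3/4) = 540.
Solving, L = 16 and K = 81.

L* = 16, K* = 81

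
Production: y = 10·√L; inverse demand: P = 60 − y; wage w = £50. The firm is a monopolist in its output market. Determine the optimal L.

Marginal revenue from the inverse demand is MR = 60 − 2y.
The marginal product is MP_L = 5·L^(-1/2).
A monopolist hires until marginal revenue product equals the wage: MR·MP_L = w.
At L, y = 10·√L. Substituting and solving: (60 − 20·√L)·5·L^(-1/2) = 50 gives L = 4.

L* = 4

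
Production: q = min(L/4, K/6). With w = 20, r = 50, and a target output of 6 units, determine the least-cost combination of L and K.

L* = 24, K* = 36

With a fixed-proportions technology, the cost-minimizing bundle uses no slack in either input: L/4 = K/6 = q.
So L = 4·6 = 24 and K = 6·6 = 36.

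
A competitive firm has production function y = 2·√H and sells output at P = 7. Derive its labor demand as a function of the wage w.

H(w) = 49/w²

MP_H = (1/2)·2·H^(-1/2) = H^(-1/2).
Setting P·MP_H = w: 7·H^(-1/2) = w.
Solving for H: H^(-1/2) = w/7, so H = (7/w)^(2).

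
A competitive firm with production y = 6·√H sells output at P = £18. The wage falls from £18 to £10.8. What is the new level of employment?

H* = 25

From P·MP_H = w with MP_H = 3·H^(-1/2), the labor demand is H(w) = (54/w)^(2).
At w = 18: H = 9. At w = 10.8: H = 25.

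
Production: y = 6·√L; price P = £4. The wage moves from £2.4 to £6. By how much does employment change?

From P·MP_L = w with MP_L = 3·L^(-1/2), the labor demand is L(w) = (12/w)^(2).
At w = 2.4: L = 25. At w = 6: L = 4.
ΔL = 4 − 25 = -21.

ΔL = -21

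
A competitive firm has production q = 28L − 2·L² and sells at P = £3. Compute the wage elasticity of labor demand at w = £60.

ε = -2.5

From P·MP_L = w with MP_L = 28 − 4L, labor demand is L(w) = (28 − w/3)/4.
dL/dw = −1/(12) = -1/12.
At w = 60, L = 2, so ε = (dL/dw)·(w/L) = (-1/12)·(60/2) = -2.5.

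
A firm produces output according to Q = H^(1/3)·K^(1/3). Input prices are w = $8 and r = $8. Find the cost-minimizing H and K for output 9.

Cost minimization requires the marginal rate of technical substitution to equal the input-price ratio: MP_H/MP_K = w/r.
Here MP_H/MP_K = (1/3)·(K/H)/(1/3) = (K/H). Setting this equal to 8/8 = 1 gives K = H.
Substituting into Q = 9: H^(1/3)·(H)^(1/3) = 9.
Solving, H = 27 and K = 27.

H* = 27, K* = 27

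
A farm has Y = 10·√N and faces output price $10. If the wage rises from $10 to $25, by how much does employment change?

From P·MP_N = w with MP_N = 5·N^(-1/2), the labor demand is N(w) = (50/w)^(2).
At w = 10: N = 25. At w = 25: N = 4.
ΔN = 4 − 25 = -21.

ΔN = -21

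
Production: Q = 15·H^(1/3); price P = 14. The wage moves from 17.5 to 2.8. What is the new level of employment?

H* = 125

From P·MP_H = w with MP_H = 5·H^(-2/3), the labor demand is H(w) = (70/w)^(3/2).
At w = 17.5: H = 8. At w = 2.8: H = 125.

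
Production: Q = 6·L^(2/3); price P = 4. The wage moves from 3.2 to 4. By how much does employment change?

From P·MP_L = w with MP_L = 4·L^(-1/3), the labor demand is L(w) = (16/w)^(3).
At w = 3.2: L = 125. At w = 4: L = 64.
ΔL = 64 − 125 = -61.

ΔL = -61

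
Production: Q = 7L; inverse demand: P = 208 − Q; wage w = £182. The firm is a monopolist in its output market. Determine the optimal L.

L* = 13

Marginal revenue from the inverse demand is MR = 208 − 2Q.
The marginal product is MP_L = 7.
A monopolist hires until marginal revenue product equals the wage: MR·MP_L = w.
(208 − 14L)·7 = 182, so L = 13.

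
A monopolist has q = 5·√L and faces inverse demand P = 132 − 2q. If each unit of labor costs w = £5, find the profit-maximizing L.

Marginal revenue from the inverse demand is MR = 132 − 4q.
The marginal product is MP_L = 2.5·L^(-1/2).
A monopolist hires until marginal revenue product equals the wage: MR·MP_L = w.
At L, q = 5·√L. Substituting and solving: (132 − 20·√L)·2.5·L^(-1/2) = 5 gives L = 36.

L* = 36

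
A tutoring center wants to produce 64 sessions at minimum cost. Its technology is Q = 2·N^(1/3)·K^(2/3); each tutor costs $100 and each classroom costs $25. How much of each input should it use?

N* = 8, K* = 64

Cost minimization requires the marginal rate of technical substitution to equal the input-price ratio: MP_N/MP_K = w/r.
Here MP_N/MP_K = (1/3)·(K/N)/(2/3) = 0.5·(K/N). Setting this equal to 100/25 = 4 gives K = 8N.
Substituting into Q = 64: 2·N^(1/3)·(8N)^(2/3) = 64.
Solving, N = 8 and K = 64.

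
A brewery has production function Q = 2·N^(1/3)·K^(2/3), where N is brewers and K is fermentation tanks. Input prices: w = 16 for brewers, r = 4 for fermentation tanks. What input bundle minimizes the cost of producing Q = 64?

N* = 8, K* = 64

Cost minimization requires the marginal rate of technical substitution to equal the input-price ratio: MP_N/MP_K = w/r.
Here MP_N/MP_K = (1/3)·(K/N)/(2/3) = 0.5·(K/N). Setting this equal to 16/4 = 4 gives K = 8N.
Substituting into Q = 64: 2·N^(1/3)·(8N)^(2/3) = 64.
Solving, N = 8 and K = 64.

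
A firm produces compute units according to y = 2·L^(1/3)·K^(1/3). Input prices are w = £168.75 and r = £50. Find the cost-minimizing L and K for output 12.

Cost minimization requires the marginal rate of technical substitution to equal the input-price ratio: MP_L/MP_K = w/r.
Here MP_L/MP_K = (1/3)·(K/L)/(1/3) = (K/L). Setting this equal to 168.75/50 = 3.375 gives K = 3.375L.
Substituting into y = 12: 2·L^(1/3)·(3.375L)^(1/3) = 12.
Solving, L = 8 and K = 27.

L* = 8, K* = 27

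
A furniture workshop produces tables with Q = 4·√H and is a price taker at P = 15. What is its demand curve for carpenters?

H(w) = 900/w²

MP_H = (1/2)·4·H^(-1/2) = 2·H^(-1/2).
Setting P·MP_H = w: 30·H^(-1/2) = w.
Solving for H: H^(-1/2) = w/30, so H = (30/w)^(2).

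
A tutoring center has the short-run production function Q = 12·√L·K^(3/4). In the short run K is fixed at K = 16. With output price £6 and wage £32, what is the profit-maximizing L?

L* = 81

With K = 16, MP_L = (1/2)·12·L^(-1/2)·16^(3/4) = 48·L^(-1/2).
Profit maximization for a price taker requires P·MP_L = w: 6·48·L^(-1/2) = 32.
So L^(-1/2) = 1/9, which gives L = 81.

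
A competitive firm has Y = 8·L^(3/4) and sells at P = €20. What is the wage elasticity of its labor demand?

ε = -4

MP_L = (3/4)·8·L^(-1/4), so P·MP_L = w gives 120·L^(-1/4) = w.
Solving, L(w) = (120/w)^(4). This is a constant-elasticity form: L ∝ w^(−4), so ε = −4.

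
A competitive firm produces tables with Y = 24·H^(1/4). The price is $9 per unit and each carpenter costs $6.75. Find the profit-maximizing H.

H* = 16

MP_H = (1/4)·24·H^(-3/4) = 6·H^(-3/4).
Profit maximization for a price taker requires P·MP_H = w: 9·6·H^(-3/4) = 6.75.
So H^(-3/4) = 0.125, which gives H = 16.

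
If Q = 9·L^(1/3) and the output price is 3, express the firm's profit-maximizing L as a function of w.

MP_L = (1/3)·9·L^(-2/3) = 3·L^(-2/3).
Setting P·MP_L = w: 9·L^(-2/3) = w.
Solving for L: L^(-2/3) = w/9, so L = (9/w)^(3/2).

L(w) = (9/w)^(3/2)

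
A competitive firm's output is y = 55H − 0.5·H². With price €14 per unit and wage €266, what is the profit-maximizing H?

The marginal product of H is MP_H = 55 − H.
A price-taking firm hires until the value of the marginal product equals the wage: P·MP_H = w, so 14·(55 − H) = 266.
Then 55 − H = 19, giving H = 36.

H* = 36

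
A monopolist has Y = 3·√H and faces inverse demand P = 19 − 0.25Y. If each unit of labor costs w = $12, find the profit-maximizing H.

H* = 4

Marginal revenue from the inverse demand is MR = 19 − 0.5Y.
The marginal product is MP_H = 1.5·H^(-1/2).
A monopolist hires until marginal revenue product equals the wage: MR·MP_H = w.
At H, Y = 3·√H. Substituting and solving: (19 − 1.5·√H)·1.5·H^(-1/2) = 12 gives H = 4.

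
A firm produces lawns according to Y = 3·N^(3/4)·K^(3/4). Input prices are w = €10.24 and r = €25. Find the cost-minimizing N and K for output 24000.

Cost minimization requires the marginal rate of technical substitution to equal the input-price ratio: MP_N/MP_K = w/r.
Here MP_N/MP_K = (3/4)·(K/N)/(3/4) = (K/N). Setting this equal to 10.24/25 = 0.4096 gives K = 0.4096N.
Substituting into Y = 24000: 3·N^(3/4)·(0.4096N)^(3/4) = 24000.
Solving, N = 625 and K = 256.

N* = 625, K* = 256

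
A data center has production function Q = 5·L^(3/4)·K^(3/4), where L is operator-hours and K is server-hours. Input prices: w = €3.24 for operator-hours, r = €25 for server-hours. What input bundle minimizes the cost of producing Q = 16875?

L* = 625, K* = 81

Cost minimization requires the marginal rate of technical substitution to equal the input-price ratio: MP_L/MP_K = w/r.
Here MP_L/MP_K = (3/4)·(K/L)/(3/4) = (K/L). Setting this equal to 3.24/25 = 0.1296 gives K = 0.1296L.
Substituting into Q = 16875: 5·L^(3/4)·(0.1296L)^(3/4) = 16875.
Solving, L = 625 and K = 81.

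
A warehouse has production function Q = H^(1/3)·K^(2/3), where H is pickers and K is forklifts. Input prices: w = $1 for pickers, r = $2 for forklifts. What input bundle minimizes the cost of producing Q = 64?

H* = 64, K* = 64

Cost minimization requires the marginal rate of technical substitution to equal the input-price ratio: MP_H/MP_K = w/r.
Here MP_H/MP_K = (1/3)·(K/H)/(2/3) = 0.5·(K/H). Setting this equal to 1/2 = 0.5 gives K = H.
Substituting into Q = 64: H^(1/3)·(H)^(2/3) = 64.
Solving, H = 64 and K = 64.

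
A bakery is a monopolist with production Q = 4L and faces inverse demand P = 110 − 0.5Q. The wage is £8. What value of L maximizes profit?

L* = 27

Marginal revenue from the inverse demand is MR = 110 − Q.
The marginal product is MP_L = 4.
A monopolist hires until marginal revenue product equals the wage: MR·MP_L = w.
(110 − 4L)·4 = 8, so L = 27.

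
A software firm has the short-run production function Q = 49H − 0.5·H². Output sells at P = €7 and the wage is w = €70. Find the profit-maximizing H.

The marginal product of H is MP_H = 49 − H.
A price-taking firm hires until the value of the marginal product equals the wage: P·MP_H = w, so 7·(49 − H) = 70.
Then 49 − H = 10, giving H = 39.

H* = 39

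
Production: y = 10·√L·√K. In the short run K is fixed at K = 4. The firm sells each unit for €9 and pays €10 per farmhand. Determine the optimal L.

With K = 4, MP_L = (1/2)·10·L^(-1/2)·4^(1/2) = 10·L^(-1/2).
Profit maximization for a price taker requires P·MP_L = w: 9·10·L^(-1/2) = 10.
So L^(-1/2) = 1/9, which gives L = 81.

L* = 81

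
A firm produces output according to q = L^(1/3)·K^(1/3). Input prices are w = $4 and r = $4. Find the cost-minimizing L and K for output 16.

Cost minimization requires the marginal rate of technical substitution to equal the input-price ratio: MP_L/MP_K = w/r.
Here MP_L/MP_K = (1/3)·(K/L)/(1/3) = (K/L). Setting this equal to 4/4 = 1 gives K = L.
Substituting into q = 16: L^(1/3)·(L)^(1/3) = 16.
Solving, L = 64 and K = 64.

L* = 64, K* = 64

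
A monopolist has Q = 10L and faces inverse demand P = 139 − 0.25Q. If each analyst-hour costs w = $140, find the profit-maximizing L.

Marginal revenue from the inverse demand is MR = 139 − 0.5Q.
The marginal product is MP_L = 10.
A monopolist hires until marginal revenue product equals the wage: MR·MP_L = w.
(139 − 5L)·10 = 140, so L = 25.

L* = 25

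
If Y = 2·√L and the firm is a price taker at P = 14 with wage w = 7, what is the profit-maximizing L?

L* = 4

MP_L = (1/2)·2·L^(-1/2) = L^(-1/2).
Profit maximization for a price taker requires P·MP_L = w: 14·L^(-1/2) = 7.
So L^(-1/2) = 0.5, which gives L = 4.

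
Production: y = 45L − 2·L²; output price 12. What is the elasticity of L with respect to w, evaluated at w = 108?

ε = -0.25

From P·MP_L = w with MP_L = 45 − 4L, labor demand is L(w) = (45 − w/12)/4.
dL/dw = −1/(48) = -1/48.
At w = 108, L = 9, so ε = (dL/dw)·(w/L) = (-1/48)·(108/9) = -0.25.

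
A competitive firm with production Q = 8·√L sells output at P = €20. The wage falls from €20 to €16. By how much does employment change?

From P·MP_L = w with MP_L = 4·L^(-1/2), the labor demand is L(w) = (80/w)^(2).
At w = 20: L = 16. At w = 16: L = 25.
ΔL = 25 − 16 = 9.

ΔL = 9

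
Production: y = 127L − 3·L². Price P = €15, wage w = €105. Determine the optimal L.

The marginal product of L is MP_L = 127 − 6L.
A price-taking firm hires until the value of the marginal product equals the wage: P·MP_L = w, so 15·(127 − 6L) = 105.
Then 127 − 6L = 7, giving L = 20.

L* = 20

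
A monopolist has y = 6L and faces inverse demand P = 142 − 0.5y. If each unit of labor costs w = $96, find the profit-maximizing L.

Marginal revenue from the inverse demand is MR = 142 − y.
The marginal product is MP_L = 6.
A monopolist hires until marginal revenue product equals the wage: MR·MP_L = w.
(142 − 6L)·6 = 96, so L = 21.

L* = 21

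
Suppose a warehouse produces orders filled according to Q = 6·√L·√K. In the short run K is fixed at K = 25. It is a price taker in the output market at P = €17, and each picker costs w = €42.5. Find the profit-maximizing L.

L* = 36

With K = 25, MP_L = (1/2)·6·L^(-1/2)·25^(1/2) = 15·L^(-1/2).
Profit maximization for a price taker requires P·MP_L = w: 17·15·L^(-1/2) = 42.5.
So L^(-1/2) = 1/6, which gives L = 36.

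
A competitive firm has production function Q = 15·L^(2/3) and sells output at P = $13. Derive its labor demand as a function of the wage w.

L(w) = 2197000/w³

MP_L = (2/3)·15·L^(-1/3) = 10·L^(-1/3).
Setting P·MP_L = w: 130·L^(-1/3) = w.
Solving for L: L^(-1/3) = w/130, so L = (130/w)^(3).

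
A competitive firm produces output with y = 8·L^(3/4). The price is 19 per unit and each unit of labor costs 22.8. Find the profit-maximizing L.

MP_L = (3/4)·8·L^(-1/4) = 6·L^(-1/4).
Profit maximization for a price taker requires P·MP_L = w: 19·6·L^(-1/4) = 22.8.
So L^(-1/4) = 0.2, which gives L = 625.

L* = 625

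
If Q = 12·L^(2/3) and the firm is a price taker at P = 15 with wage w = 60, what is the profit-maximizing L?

MP_L = (2/3)·12·L^(-1/3) = 8·L^(-1/3).
Profit maximization for a price taker requires P·MP_L = w: 15·8·L^(-1/3) = 60.
So L^(-1/3) = 0.5, which gives L = 8.

L* = 8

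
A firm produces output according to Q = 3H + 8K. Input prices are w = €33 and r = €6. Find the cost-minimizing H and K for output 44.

The inputs are perfect substitutes, so the firm uses whichever has the lower cost per unit of output.
Cost per unit of output via H is w/3 = 11; via K it is r/8 = 0.75. K is cheaper.
Producing Q = 44 with K alone: H = 0, K = 5.5.

H* = 0, K* = 5.5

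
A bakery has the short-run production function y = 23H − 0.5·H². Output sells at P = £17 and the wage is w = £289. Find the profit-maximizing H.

The marginal product of H is MP_H = 23 − H.
A price-taking firm hires until the value of the marginal product equals the wage: P·MP_H = w, so 17·(23 − H) = 289.
Then 23 − H = 17, giving H = 6.

H* = 6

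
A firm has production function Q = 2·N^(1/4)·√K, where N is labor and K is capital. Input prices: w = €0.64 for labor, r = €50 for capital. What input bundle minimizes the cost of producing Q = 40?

Cost minimization requires the marginal rate of technical substitution to equal the input-price ratio: MP_N/MP_K = w/r.
Here MP_N/MP_K = (1/4)·(K/N)/(1/2) = 0.5·(K/N). Setting this equal to 0.64/50 = 0.0128 gives K = 0.0256N.
Substituting into Q = 40: 2·N^(1/4)·(0.0256N)^(1/2) = 40.
Solving, N = 625 and K = 16.

N* = 625, K* = 16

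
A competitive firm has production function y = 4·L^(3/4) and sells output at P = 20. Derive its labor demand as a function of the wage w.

MP_L = (3/4)·4·L^(-1/4) = 3·L^(-1/4).
Setting P·MP_L = w: 60·L^(-1/4) = w.
Solving for L: L^(-1/4) = w/60, so L = (60/w)^(4).

L(w) = (60/w)^(4)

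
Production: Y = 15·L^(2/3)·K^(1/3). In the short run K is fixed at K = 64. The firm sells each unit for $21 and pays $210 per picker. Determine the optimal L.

With K = 64, MP_L = (2/3)·15·L^(-1/3)·64^(1/3) = 40·L^(-1/3).
Profit maximization for a price taker requires P·MP_L = w: 21·40·L^(-1/3) = 210.
So L^(-1/3) = 0.25, which gives L = 64.

L* = 64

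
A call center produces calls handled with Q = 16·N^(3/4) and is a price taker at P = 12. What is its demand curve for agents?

MP_N = (3/4)·16·N^(-1/4) = 12·N^(-1/4).
Setting P·MP_N = w: 144·N^(-1/4) = w.
Solving for N: N^(-1/4) = w/144, so N = (144/w)^(4).

N(w) = (144/w)^(4)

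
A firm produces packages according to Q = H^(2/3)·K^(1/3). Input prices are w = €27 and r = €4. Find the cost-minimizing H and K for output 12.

H* = 8, K* = 27

Cost minimization requires the marginal rate of technical substitution to equal the input-price ratio: MP_H/MP_K = w/r.
Here MP_H/MP_K = (2/3)·(K/H)/(1/3) = 2·(K/H). Setting this equal to 27/4 = 6.75 gives K = 3.375H.
Substituting into Q = 12: H^(2/3)·(3.375H)^(1/3) = 12.
Solving, H = 8 and K = 27.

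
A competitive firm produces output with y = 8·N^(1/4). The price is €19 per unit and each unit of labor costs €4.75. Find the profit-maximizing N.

MP_N = (1/4)·8·N^(-3/4) = 2·N^(-3/4).
Profit maximization for a price taker requires P·MP_N = w: 19·2·N^(-3/4) = 4.75.
So N^(-3/4) = 0.125, which gives N = 16.

N* = 16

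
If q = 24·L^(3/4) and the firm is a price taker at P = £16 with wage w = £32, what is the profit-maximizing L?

L* = 6561

MP_L = (3/4)·24·L^(-1/4) = 18·L^(-1/4).
Profit maximization for a price taker requires P·MP_L = w: 16·18·L^(-1/4) = 32.
So L^(-1/4) = 1/9, which gives L = 6561.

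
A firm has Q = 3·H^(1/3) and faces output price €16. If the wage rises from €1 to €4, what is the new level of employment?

From P·MP_H = w with MP_H = H^(-2/3), the labor demand is H(w) = (16/w)^(3/2).
At w = 1: H = 64. At w = 4: H = 8.

H* = 8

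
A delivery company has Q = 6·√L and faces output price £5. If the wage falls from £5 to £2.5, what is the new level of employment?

From P·MP_L = w with MP_L = 3·L^(-1/2), the labor demand is L(w) = (15/w)^(2).
At w = 5: L = 9. At w = 2.5: L = 36.

L* = 36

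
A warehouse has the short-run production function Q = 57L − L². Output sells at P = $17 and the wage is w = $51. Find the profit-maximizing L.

The marginal product of L is MP_L = 57 − 2L.
A price-taking firm hires until the value of the marginal product equals the wage: P·MP_L = w, so 17·(57 − 2L) = 51.
Then 57 − 2L = 3, giving L = 27.

L* = 27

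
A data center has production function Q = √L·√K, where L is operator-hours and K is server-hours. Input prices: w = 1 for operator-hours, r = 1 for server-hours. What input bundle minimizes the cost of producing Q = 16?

Cost minimization requires the marginal rate of technical substitution to equal the input-price ratio: MP_L/MP_K = w/r.
Here MP_L/MP_K = (1/2)·(K/L)/(1/2) = (K/L). Setting this equal to 1/1 = 1 gives K = L.
Substituting into Q = 16: L^(1/2)·(L)^(1/2) = 16.
Solving, L = 16 and K = 16.

L* = 16, K* = 16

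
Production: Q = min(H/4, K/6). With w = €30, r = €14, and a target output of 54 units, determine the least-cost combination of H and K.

H* = 216, K* = 324

With a fixed-proportions technology, the cost-minimizing bundle uses no slack in either input: H/4 = K/6 = Q.
So H = 4·54 = 216 and K = 6·54 = 324.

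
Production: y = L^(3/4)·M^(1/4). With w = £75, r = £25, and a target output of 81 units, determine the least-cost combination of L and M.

Cost minimization requires the marginal rate of technical substitution to equal the input-price ratio: MP_L/MP_M = w/r.
Here MP_L/MP_M = (3/4)·(M/L)/(1/4) = 3·(M/L). Setting this equal to 75/25 = 3 gives M = L.
Substituting into y = 81: L^(3/4)·(L)^(1/4) = 81.
Solving, L = 81 and M = 81.

L* = 81, M* = 81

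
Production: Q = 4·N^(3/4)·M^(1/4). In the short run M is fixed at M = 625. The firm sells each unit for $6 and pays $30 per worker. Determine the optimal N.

With M = 625, MP_N = (3/4)·4·N^(-1/4)·625^(1/4) = 15·N^(-1/4).
Profit maximization for a price taker requires P·MP_N = w: 6·15·N^(-1/4) = 30.
So N^(-1/4) = 1/3, which gives N = 81.

N* = 81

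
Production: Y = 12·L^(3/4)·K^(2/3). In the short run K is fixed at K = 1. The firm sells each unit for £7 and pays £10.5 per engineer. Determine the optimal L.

L* = 1296

With K = 1, MP_L = (3/4)·12·L^(-1/4)·1^(2/3) = 9·L^(-1/4).
Profit maximization for a price taker requires P·MP_L = w: 7·9·L^(-1/4) = 10.5.
So L^(-1/4) = 1/6, which gives L = 1296.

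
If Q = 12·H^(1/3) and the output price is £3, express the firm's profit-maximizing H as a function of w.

H(w) = (12/w)^(3/2)

MP_H = (1/3)·12·H^(-2/3) = 4·H^(-2/3).
Setting P·MP_H = w: 12·H^(-2/3) = w.
Solving for H: H^(-2/3) = w/12, so H = (12/w)^(3/2).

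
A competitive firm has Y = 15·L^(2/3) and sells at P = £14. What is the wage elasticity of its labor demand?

ε = -3

MP_L = (2/3)·15·L^(-1/3), so P·MP_L = w gives 140·L^(-1/3) = w.
Solving, L(w) = (140/w)^(3). This is a constant-elasticity form: L ∝ w^(−3), so ε = −3.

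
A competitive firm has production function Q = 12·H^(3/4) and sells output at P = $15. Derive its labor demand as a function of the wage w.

MP_H = (3/4)·12·H^(-1/4) = 9·H^(-1/4).
Setting P·MP_H = w: 135·H^(-1/4) = w.
Solving for H: H^(-1/4) = w/135, so H = (135/w)^(4).

H(w) = (135/w)^(4)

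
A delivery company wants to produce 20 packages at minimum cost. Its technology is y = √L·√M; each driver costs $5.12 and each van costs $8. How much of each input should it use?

Cost minimization requires the marginal rate of technical substitution to equal the input-price ratio: MP_L/MP_M = w/r.
Here MP_L/MP_M = (1/2)·(M/L)/(1/2) = (M/L). Setting this equal to 5.12/8 = 0.64 gives M = 0.64L.
Substituting into y = 20: L^(1/2)·(0.64L)^(1/2) = 20.
Solving, L = 25 and M = 16.

L* = 25, M* = 16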